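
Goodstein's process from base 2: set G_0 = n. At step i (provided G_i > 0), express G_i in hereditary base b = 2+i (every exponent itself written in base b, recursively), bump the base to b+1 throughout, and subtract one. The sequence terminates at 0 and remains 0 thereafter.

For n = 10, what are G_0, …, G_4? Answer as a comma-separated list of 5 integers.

10, 83, 1025, 15625, 279935

G_0=10  [base 2] 2^(2 + 1) + 2  →[2↦3]→  3^(3 + 1) + 3 = 84  −1 ⇒ G_1=83
G_1=83  [base 3] 3^(3 + 1) + 2  →[3↦4]→  4^(4 + 1) + 2 = 1026  −1 ⇒ G_2=1025
G_2=1025  [base 4] 4^(4 + 1) + 1  →[4↦5]→  5^(5 + 1) + 1 = 15626  −1 ⇒ G_3=15625
G_3=15625  [base 5] 5^(5 + 1)  →[5↦6]→  6^(6 + 1) = 279936  −1 ⇒ G_4=279935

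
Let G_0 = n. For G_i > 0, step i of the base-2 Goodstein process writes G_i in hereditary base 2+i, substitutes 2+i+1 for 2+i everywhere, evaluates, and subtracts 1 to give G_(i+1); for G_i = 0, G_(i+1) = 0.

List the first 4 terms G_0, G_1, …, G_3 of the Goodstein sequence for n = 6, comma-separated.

i=0: 6 = 2^2 + 2 (b=2); 2→3: 3^3 + 3 = 30; 30−1 = 29
i=1: 29 = 3^3 + 2 (b=3); 3→4: 4^4 + 2 = 258; 258−1 = 257
i=2: 257 = 4^4 + 1 (b=4); 4→5: 5^5 + 1 = 3126; 3126−1 = 3125

6, 29, 257, 3125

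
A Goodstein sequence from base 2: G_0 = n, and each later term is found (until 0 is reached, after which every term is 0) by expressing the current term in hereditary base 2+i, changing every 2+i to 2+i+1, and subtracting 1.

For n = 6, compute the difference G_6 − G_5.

(0) 6|_2 = 2^2 + 2 ↦ 3^3 + 3|_3 = 30 ⇒ 29
(1) 29|_3 = 3^3 + 2 ↦ 4^4 + 2|_4 = 258 ⇒ 257
(2) 257|_4 = 4^4 + 1 ↦ 5^5 + 1|_5 = 3126 ⇒ 3125
(3) 3125|_5 = 5^5 ↦ 6^6|_6 = 46656 ⇒ 46655
(4) 46655|_6 = 5·6^5 + 5·6^4 + 5·6^3 + 5·6^2 + 5·6 + 5 ↦ 5·7^5 + 5·7^4 + 5·7^3 + 5·7^2 + 5·7 + 5|_7 = 98040 ⇒ 98039
(5) 98039|_7 = 5·7^5 + 5·7^4 + 5·7^3 + 5·7^2 + 5·7 + 4 ↦ 5·8^5 + 5·8^4 + 5·8^3 + 5·8^2 + 5·8 + 4|_8 = 187244 ⇒ 187243

89204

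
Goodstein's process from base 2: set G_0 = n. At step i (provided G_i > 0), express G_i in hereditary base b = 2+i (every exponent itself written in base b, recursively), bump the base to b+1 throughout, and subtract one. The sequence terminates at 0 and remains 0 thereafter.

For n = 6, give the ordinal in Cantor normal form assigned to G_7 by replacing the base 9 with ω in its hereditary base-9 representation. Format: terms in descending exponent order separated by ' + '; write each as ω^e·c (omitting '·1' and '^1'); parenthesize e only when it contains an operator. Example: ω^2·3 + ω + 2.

ω^5·5 + ω^4·5 + ω^3·5 + ω^2·5 + ω·5 + 2

6 —HB2→ 2^2 + 2 —bump→ 3^3 + 3 = 30 —(−1)→ 29
29 —HB3→ 3^3 + 2 —bump→ 4^4 + 2 = 258 —(−1)→ 257
257 —HB4→ 4^4 + 1 —bump→ 5^5 + 1 = 3126 —(−1)→ 3125
3125 —HB5→ 5^5 —bump→ 6^6 = 46656 —(−1)→ 46655
46655 —HB6→ 5·6^5 + 5·6^4 + 5·6^3 + 5·6^2 + 5·6 + 5 —bump→ 5·7^5 + 5·7^4 + 5·7^3 + 5·7^2 + 5·7 + 5 = 98040 —(−1)→ 98039
98039 —HB7→ 5·7^5 + 5·7^4 + 5·7^3 + 5·7^2 + 5·7 + 4 —bump→ 5·8^5 + 5·8^4 + 5·8^3 + 5·8^2 + 5·8 + 4 = 187244 —(−1)→ 187243
187243 —HB8→ 5·8^5 + 5·8^4 + 5·8^3 + 5·8^2 + 5·8 + 3 —bump→ 5·9^5 + 5·9^4 + 5·9^3 + 5·9^2 + 5·9 + 3 = 332148 —(−1)→ 332147
332147 —HB9→ 5·9^5 + 5·9^4 + 5·9^3 + 5·9^2 + 5·9 + 2 —bump→ 5·10^5 + 5·10^4 + 5·10^3 + 5·10^2 + 5·10 + 2 = 555552 —(−1)→ 555551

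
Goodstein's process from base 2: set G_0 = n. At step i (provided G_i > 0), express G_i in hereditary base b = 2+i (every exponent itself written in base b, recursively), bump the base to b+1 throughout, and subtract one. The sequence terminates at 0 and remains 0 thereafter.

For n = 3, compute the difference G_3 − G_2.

G_0 = 3. HB_2(3) = 2 + 1. Bump = 4. G_1 = 3.
G_1 = 3. HB_3(3) = 3. Bump = 4. G_2 = 3.
G_2 = 3. HB_4(3) = 3. Bump = 3. G_3 = 2.

-1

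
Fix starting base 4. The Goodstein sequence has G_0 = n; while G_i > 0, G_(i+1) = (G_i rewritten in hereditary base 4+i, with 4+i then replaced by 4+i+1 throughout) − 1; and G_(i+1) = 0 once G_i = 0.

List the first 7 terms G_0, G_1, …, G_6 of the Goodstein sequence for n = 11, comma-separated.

i=0: 11 = 2·4 + 3 (b=4); 4→5: 2·5 + 3 = 13; 13−1 = 12
i=1: 12 = 2·5 + 2 (b=5); 5→6: 2·6 + 2 = 14; 14−1 = 13
i=2: 13 = 2·6 + 1 (b=6); 6→7: 2·7 + 1 = 15; 15−1 = 14
i=3: 14 = 2·7 (b=7); 7→8: 2·8 = 16; 16−1 = 15
i=4: 15 = 8 + 7 (b=8); 8→9: 9 + 7 = 16; 16−1 = 15
i=5: 15 = 9 + 6 (b=9); 9→10: 10 + 6 = 16; 16−1 = 15

11, 12, 13, 14, 15, 15, 15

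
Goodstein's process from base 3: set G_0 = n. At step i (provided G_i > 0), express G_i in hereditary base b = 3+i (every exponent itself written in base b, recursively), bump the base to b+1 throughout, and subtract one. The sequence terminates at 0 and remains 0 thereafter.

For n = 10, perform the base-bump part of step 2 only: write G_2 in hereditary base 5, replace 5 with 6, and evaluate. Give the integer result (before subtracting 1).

step 0: 10 = 3^2 + 1; sub 4 for 3: 4^2 + 1; = 17; G_1 = 17−1 = 16
step 1: 16 = 4^2; sub 5 for 4: 5^2; = 25; G_2 = 25−1 = 24
step 2: 24 = 4·5 + 4; sub 6 for 5: 4·6 + 4; = 28; G_3 = 28−1 = 27

28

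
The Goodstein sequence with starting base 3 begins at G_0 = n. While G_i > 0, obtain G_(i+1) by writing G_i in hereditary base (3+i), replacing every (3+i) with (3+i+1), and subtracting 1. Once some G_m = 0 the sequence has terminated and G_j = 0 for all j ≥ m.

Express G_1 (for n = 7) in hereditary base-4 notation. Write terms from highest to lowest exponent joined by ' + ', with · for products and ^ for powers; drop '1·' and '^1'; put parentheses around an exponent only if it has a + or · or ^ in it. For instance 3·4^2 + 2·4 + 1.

base 3: 7 = 2·3 + 1; at 4: 2·4 + 1 = 9; next = 8
base 4: 8 = 2·4; at 5: 2·5 = 10; next = 9

2·4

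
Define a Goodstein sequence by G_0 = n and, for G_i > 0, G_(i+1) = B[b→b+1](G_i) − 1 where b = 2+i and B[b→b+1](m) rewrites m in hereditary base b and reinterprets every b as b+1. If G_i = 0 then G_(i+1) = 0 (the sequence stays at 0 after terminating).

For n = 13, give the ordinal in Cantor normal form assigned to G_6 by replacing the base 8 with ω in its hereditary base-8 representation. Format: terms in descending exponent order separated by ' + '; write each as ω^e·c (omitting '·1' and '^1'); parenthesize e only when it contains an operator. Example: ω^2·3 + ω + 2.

[0] 13 ≡ 2^(2 + 1) + 2^2 + 1 (base 2). Lift 3: 109. −1: 108.
[1] 108 ≡ 3^(3 + 1) + 3^3 (base 3). Lift 4: 1280. −1: 1279.
[2] 1279 ≡ 4^(4 + 1) + 3·4^3 + 3·4^2 + 3·4 + 3 (base 4). Lift 5: 16093. −1: 16092.
[3] 16092 ≡ 5^(5 + 1) + 3·5^3 + 3·5^2 + 3·5 + 2 (base 5). Lift 6: 280712. −1: 280711.
[4] 280711 ≡ 6^(6 + 1) + 3·6^3 + 3·6^2 + 3·6 + 1 (base 6). Lift 7: 5765999. −1: 5765998.
[5] 5765998 ≡ 7^(7 + 1) + 3·7^3 + 3·7^2 + 3·7 (base 7). Lift 8: 134219480. −1: 134219479.
[6] 134219479 ≡ 8^(8 + 1) + 3·8^3 + 3·8^2 + 2·8 + 7 (base 8). Lift 9: 3486786856. −1: 3486786855.

ω^(ω + 1) + ω^3·3 + ω^2·3 + ω·2 + 7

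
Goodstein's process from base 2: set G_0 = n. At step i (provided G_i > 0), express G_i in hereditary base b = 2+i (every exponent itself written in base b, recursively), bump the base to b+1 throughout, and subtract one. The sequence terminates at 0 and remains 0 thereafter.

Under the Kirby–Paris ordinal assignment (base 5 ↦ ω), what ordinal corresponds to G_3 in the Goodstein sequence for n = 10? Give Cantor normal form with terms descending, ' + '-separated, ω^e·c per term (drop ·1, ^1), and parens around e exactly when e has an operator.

[0] 10 ≡ 2^(2 + 1) + 2 (base 2). Lift 3: 84. −1: 83.
[1] 83 ≡ 3^(3 + 1) + 2 (base 3). Lift 4: 1026. −1: 1025.
[2] 1025 ≡ 4^(4 + 1) + 1 (base 4). Lift 5: 15626. −1: 15625.
[3] 15625 ≡ 5^(5 + 1) (base 5). Lift 6: 279936. −1: 279935.

ω^(ω + 1)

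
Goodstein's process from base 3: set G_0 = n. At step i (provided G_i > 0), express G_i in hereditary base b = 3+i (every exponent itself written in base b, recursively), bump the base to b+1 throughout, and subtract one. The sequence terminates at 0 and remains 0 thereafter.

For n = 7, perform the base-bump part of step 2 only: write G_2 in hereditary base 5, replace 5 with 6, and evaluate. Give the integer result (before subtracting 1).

base 3: 7 = 2·3 + 1; at 4: 2·4 + 1 = 9; next = 8
base 4: 8 = 2·4; at 5: 2·5 = 10; next = 9

10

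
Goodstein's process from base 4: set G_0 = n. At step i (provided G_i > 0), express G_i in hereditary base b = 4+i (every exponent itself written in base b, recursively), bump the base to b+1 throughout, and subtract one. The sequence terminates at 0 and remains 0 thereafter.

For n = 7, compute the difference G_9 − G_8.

step 0: 7 = 4 + 3; sub 5 for 4: 5 + 3; = 8; G_1 = 8−1 = 7
step 1: 7 = 5 + 2; sub 6 for 5: 6 + 2; = 8; G_2 = 8−1 = 7
step 2: 7 = 6 + 1; sub 7 for 6: 7 + 1; = 8; G_3 = 8−1 = 7
step 3: 7 = 7; sub 8 for 7: 8; = 8; G_4 = 8−1 = 7
step 4: 7 = 7; sub 9 for 8: 7; = 7; G_5 = 7−1 = 6
step 5: 6 = 6; sub 10 for 9: 6; = 6; G_6 = 6−1 = 5
step 6: 5 = 5; sub 11 for 10: 5; = 5; G_7 = 5−1 = 4
step 7: 4 = 4; sub 12 for 11: 4; = 4; G_8 = 4−1 = 3
step 8: 3 = 3; sub 13 for 12: 3; = 3; G_9 = 3−1 = 2

-1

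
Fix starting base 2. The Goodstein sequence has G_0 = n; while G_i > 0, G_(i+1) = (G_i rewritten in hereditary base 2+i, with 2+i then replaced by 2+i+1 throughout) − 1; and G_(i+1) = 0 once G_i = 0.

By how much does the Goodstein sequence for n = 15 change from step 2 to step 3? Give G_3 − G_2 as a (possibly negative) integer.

17469

G_0=15  [base 2] 2^(2 + 1) + 2^2 + 2 + 1  →[2↦3]→  3^(3 + 1) + 3^3 + 3 + 1 = 112  −1 ⇒ G_1=111
G_1=111  [base 3] 3^(3 + 1) + 3^3 + 3  →[3↦4]→  4^(4 + 1) + 4^4 + 4 = 1284  −1 ⇒ G_2=1283
G_2=1283  [base 4] 4^(4 + 1) + 4^4 + 3  →[4↦5]→  5^(5 + 1) + 5^5 + 3 = 18753  −1 ⇒ G_3=18752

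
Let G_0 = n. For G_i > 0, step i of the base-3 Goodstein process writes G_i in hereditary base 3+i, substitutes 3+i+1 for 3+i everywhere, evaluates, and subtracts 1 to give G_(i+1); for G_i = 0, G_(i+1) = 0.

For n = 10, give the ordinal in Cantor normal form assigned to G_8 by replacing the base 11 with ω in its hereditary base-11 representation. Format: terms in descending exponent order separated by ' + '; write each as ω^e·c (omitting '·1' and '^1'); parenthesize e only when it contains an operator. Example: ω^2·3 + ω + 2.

G_0 = 10. HB_3(10) = 3^2 + 1. Bump = 17. G_1 = 16.
G_1 = 16. HB_4(16) = 4^2. Bump = 25. G_2 = 24.
G_2 = 24. HB_5(24) = 4·5 + 4. Bump = 28. G_3 = 27.
G_3 = 27. HB_6(27) = 4·6 + 3. Bump = 31. G_4 = 30.
G_4 = 30. HB_7(30) = 4·7 + 2. Bump = 34. G_5 = 33.
G_5 = 33. HB_8(33) = 4·8 + 1. Bump = 37. G_6 = 36.
G_6 = 36. HB_9(36) = 4·9. Bump = 40. G_7 = 39.
G_7 = 39. HB_10(39) = 3·10 + 9. Bump = 42. G_8 = 41.

ω·3 + 8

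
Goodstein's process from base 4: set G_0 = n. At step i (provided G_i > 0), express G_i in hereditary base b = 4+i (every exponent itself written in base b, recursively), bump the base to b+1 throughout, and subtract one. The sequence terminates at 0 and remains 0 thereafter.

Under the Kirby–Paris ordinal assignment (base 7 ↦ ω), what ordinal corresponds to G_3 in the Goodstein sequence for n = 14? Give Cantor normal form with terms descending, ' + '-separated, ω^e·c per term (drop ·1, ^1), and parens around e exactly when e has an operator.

14 —HB4→ 3·4 + 2 —bump→ 3·5 + 2 = 17 —(−1)→ 16
16 —HB5→ 3·5 + 1 —bump→ 3·6 + 1 = 19 —(−1)→ 18
18 —HB6→ 3·6 —bump→ 3·7 = 21 —(−1)→ 20
20 —HB7→ 2·7 + 6 —bump→ 2·8 + 6 = 22 —(−1)→ 21

ω·2 + 6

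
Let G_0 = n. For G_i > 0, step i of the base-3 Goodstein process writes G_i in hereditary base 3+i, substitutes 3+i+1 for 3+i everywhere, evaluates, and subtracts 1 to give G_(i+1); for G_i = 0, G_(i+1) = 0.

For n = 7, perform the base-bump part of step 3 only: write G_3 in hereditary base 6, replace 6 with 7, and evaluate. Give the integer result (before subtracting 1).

G_0 = 7. HB_3(7) = 2·3 + 1. Bump = 9. G_1 = 8.
G_1 = 8. HB_4(8) = 2·4. Bump = 10. G_2 = 9.
G_2 = 9. HB_5(9) = 5 + 4. Bump = 10. G_3 = 9.
G_3 = 9. HB_6(9) = 6 + 3. Bump = 10. G_4 = 9.

10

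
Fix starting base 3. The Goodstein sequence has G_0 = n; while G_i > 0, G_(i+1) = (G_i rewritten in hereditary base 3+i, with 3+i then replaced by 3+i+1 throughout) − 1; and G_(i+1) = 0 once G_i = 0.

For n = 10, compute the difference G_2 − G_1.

8

G_0=10  [base 3] 3^2 + 1  →[3↦4]→  4^2 + 1 = 17  −1 ⇒ G_1=16
G_1=16  [base 4] 4^2  →[4↦5]→  5^2 = 25  −1 ⇒ G_2=24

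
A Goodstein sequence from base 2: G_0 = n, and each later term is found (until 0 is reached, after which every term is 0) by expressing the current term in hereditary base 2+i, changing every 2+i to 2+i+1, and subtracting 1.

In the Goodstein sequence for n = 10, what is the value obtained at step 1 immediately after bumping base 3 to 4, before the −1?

1026

G_0 = 10. HB_2(10) = 2^(2 + 1) + 2. Bump = 84. G_1 = 83.
G_1 = 83. HB_3(83) = 3^(3 + 1) + 2. Bump = 1026. G_2 = 1025.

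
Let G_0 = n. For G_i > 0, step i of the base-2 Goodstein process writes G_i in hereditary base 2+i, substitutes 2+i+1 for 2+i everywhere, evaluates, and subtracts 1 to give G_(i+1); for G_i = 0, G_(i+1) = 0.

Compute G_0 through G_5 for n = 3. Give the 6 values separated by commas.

3, 3, 3, 2, 1, 0

G_0=3  [base 2] 2 + 1  →[2↦3]→  3 + 1 = 4  −1 ⇒ G_1=3
G_1=3  [base 3] 3  →[3↦4]→  4 = 4  −1 ⇒ G_2=3
G_2=3  [base 4] 3  →[4↦5]→  3 = 3  −1 ⇒ G_3=2
G_3=2  [base 5] 2  →[5↦6]→  2 = 2  −1 ⇒ G_4=1
G_4=1  [base 6] 1  →[6↦7]→  1 = 1  −1 ⇒ G_5=0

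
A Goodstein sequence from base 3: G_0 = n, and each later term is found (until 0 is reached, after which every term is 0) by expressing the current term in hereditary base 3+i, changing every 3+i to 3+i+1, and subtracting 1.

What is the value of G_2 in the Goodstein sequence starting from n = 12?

12 —HB3→ 3^2 + 3 —bump→ 4^2 + 4 = 20 —(−1)→ 19
19 —HB4→ 4^2 + 3 —bump→ 5^2 + 3 = 28 —(−1)→ 27

27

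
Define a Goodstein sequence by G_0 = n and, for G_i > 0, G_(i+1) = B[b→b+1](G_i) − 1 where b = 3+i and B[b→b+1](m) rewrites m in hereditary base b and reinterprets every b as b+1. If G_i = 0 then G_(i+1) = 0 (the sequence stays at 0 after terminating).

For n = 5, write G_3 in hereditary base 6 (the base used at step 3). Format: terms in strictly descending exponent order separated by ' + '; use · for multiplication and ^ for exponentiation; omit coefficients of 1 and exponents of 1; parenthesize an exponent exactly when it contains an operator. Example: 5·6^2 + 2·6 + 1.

5

step 0: 5 = 3 + 2; sub 4 for 3: 4 + 2; = 6; G_1 = 6−1 = 5
step 1: 5 = 4 + 1; sub 5 for 4: 5 + 1; = 6; G_2 = 6−1 = 5
step 2: 5 = 5; sub 6 for 5: 6; = 6; G_3 = 6−1 = 5
step 3: 5 = 5; sub 7 for 6: 5; = 5; G_4 = 5−1 = 4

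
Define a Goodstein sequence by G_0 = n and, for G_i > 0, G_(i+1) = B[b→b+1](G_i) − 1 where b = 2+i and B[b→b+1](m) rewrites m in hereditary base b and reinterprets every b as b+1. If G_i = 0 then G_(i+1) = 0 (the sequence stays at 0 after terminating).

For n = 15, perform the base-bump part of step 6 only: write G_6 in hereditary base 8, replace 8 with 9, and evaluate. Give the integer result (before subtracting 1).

base 2: 15 = 2^(2 + 1) + 2^2 + 2 + 1; at 3: 3^(3 + 1) + 3^3 + 3 + 1 = 112; next = 111
base 3: 111 = 3^(3 + 1) + 3^3 + 3; at 4: 4^(4 + 1) + 4^4 + 4 = 1284; next = 1283
base 4: 1283 = 4^(4 + 1) + 4^4 + 3; at 5: 5^(5 + 1) + 5^5 + 3 = 18753; next = 18752
base 5: 18752 = 5^(5 + 1) + 5^5 + 2; at 6: 6^(6 + 1) + 6^6 + 2 = 326594; next = 326593
base 6: 326593 = 6^(6 + 1) + 6^6 + 1; at 7: 7^(7 + 1) + 7^7 + 1 = 6588345; next = 6588344
base 7: 6588344 = 7^(7 + 1) + 7^7; at 8: 8^(8 + 1) + 8^8 = 150994944; next = 150994943

3524450281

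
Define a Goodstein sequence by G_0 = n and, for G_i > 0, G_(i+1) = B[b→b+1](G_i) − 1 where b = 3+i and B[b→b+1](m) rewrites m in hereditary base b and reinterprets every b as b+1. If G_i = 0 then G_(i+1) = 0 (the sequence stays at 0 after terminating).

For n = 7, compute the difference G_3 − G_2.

0

step 0: 7 = 2·3 + 1; sub 4 for 3: 2·4 + 1; = 9; G_1 = 9−1 = 8
step 1: 8 = 2·4; sub 5 for 4: 2·5; = 10; G_2 = 10−1 = 9
step 2: 9 = 5 + 4; sub 6 for 5: 6 + 4; = 10; G_3 = 10−1 = 9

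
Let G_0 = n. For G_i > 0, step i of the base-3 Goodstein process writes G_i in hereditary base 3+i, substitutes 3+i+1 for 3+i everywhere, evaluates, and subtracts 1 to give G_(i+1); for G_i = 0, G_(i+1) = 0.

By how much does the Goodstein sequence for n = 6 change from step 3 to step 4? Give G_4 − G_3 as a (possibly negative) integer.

G_0=6  [base 3] 2·3  →[3↦4]→  2·4 = 8  −1 ⇒ G_1=7
G_1=7  [base 4] 4 + 3  →[4↦5]→  5 + 3 = 8  −1 ⇒ G_2=7
G_2=7  [base 5] 5 + 2  →[5↦6]→  6 + 2 = 8  −1 ⇒ G_3=7
G_3=7  [base 6] 6 + 1  →[6↦7]→  7 + 1 = 8  −1 ⇒ G_4=7

0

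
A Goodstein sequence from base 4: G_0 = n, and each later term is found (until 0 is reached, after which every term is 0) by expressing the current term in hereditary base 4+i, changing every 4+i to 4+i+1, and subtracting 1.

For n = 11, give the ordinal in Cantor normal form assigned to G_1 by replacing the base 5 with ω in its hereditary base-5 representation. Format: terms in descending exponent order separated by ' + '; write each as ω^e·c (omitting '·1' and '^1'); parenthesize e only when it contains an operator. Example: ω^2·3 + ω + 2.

ω·2 + 2

(0) 11|_4 = 2·4 + 3 ↦ 2·5 + 3|_5 = 13 ⇒ 12
(1) 12|_5 = 2·5 + 2 ↦ 2·6 + 2|_6 = 14 ⇒ 13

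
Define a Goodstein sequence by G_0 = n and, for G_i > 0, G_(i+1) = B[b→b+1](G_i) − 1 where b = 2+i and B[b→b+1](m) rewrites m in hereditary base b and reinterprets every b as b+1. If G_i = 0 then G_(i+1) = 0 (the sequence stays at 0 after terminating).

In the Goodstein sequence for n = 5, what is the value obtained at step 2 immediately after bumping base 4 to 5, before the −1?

468

[0] 5 ≡ 2^2 + 1 (base 2). Lift 3: 28. −1: 27.
[1] 27 ≡ 3^3 (base 3). Lift 4: 256. −1: 255.
[2] 255 ≡ 3·4^3 + 3·4^2 + 3·4 + 3 (base 4). Lift 5: 468. −1: 467.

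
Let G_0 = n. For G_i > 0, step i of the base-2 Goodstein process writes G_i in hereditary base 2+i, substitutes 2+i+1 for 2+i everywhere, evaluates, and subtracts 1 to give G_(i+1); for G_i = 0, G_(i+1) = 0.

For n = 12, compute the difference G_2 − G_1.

958

12 —HB2→ 2^(2 + 1) + 2^2 —bump→ 3^(3 + 1) + 3^3 = 108 —(−1)→ 107
107 —HB3→ 3^(3 + 1) + 2·3^2 + 2·3 + 2 —bump→ 4^(4 + 1) + 2·4^2 + 2·4 + 2 = 1066 —(−1)→ 1065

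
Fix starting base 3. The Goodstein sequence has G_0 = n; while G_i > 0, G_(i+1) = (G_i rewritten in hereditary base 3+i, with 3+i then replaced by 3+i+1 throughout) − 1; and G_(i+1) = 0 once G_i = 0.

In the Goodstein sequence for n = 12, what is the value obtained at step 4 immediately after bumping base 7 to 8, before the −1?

64

G_0=12  [base 3] 3^2 + 3  →[3↦4]→  4^2 + 4 = 20  −1 ⇒ G_1=19
G_1=19  [base 4] 4^2 + 3  →[4↦5]→  5^2 + 3 = 28  −1 ⇒ G_2=27
G_2=27  [base 5] 5^2 + 2  →[5↦6]→  6^2 + 2 = 38  −1 ⇒ G_3=37
G_3=37  [base 6] 6^2 + 1  →[6↦7]→  7^2 + 1 = 50  −1 ⇒ G_4=49
G_4=49  [base 7] 7^2  →[7↦8]→  8^2 = 64  −1 ⇒ G_5=63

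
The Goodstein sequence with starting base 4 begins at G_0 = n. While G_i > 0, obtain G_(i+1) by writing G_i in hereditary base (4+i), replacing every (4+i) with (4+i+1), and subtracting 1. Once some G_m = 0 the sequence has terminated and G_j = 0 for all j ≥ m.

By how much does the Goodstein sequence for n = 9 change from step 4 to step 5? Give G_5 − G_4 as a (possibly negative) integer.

i=0: 9 = 2·4 + 1 (b=4); 4→5: 2·5 + 1 = 11; 11−1 = 10
i=1: 10 = 2·5 (b=5); 5→6: 2·6 = 12; 12−1 = 11
i=2: 11 = 6 + 5 (b=6); 6→7: 7 + 5 = 12; 12−1 = 11
i=3: 11 = 7 + 4 (b=7); 7→8: 8 + 4 = 12; 12−1 = 11
i=4: 11 = 8 + 3 (b=8); 8→9: 9 + 3 = 12; 12−1 = 11

0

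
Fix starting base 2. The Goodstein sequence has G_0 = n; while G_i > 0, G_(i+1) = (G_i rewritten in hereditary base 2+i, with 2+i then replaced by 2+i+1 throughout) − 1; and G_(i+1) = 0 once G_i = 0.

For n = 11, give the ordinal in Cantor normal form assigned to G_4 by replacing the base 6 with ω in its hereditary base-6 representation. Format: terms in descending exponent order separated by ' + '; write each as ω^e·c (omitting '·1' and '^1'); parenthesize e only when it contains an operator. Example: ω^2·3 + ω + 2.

ω^(ω + 1) + 1

11 —HB2→ 2^(2 + 1) + 2 + 1 —bump→ 3^(3 + 1) + 3 + 1 = 85 —(−1)→ 84
84 —HB3→ 3^(3 + 1) + 3 —bump→ 4^(4 + 1) + 4 = 1028 —(−1)→ 1027
1027 —HB4→ 4^(4 + 1) + 3 —bump→ 5^(5 + 1) + 3 = 15628 —(−1)→ 15627
15627 —HB5→ 5^(5 + 1) + 2 —bump→ 6^(6 + 1) + 2 = 279938 —(−1)→ 279937
279937 —HB6→ 6^(6 + 1) + 1 —bump→ 7^(7 + 1) + 1 = 5764802 —(−1)→ 5764801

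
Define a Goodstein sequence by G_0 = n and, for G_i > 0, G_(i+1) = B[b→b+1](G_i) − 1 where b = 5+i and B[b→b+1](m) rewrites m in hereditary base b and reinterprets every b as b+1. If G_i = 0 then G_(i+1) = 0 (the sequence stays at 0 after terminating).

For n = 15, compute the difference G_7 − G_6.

15 —HB5→ 3·5 —bump→ 3·6 = 18 —(−1)→ 17
17 —HB6→ 2·6 + 5 —bump→ 2·7 + 5 = 19 —(−1)→ 18
18 —HB7→ 2·7 + 4 —bump→ 2·8 + 4 = 20 —(−1)→ 19
19 —HB8→ 2·8 + 3 —bump→ 2·9 + 3 = 21 —(−1)→ 20
20 —HB9→ 2·9 + 2 —bump→ 2·10 + 2 = 22 —(−1)→ 21
21 —HB10→ 2·10 + 1 —bump→ 2·11 + 1 = 23 —(−1)→ 22
22 —HB11→ 2·11 —bump→ 2·12 = 24 —(−1)→ 23

1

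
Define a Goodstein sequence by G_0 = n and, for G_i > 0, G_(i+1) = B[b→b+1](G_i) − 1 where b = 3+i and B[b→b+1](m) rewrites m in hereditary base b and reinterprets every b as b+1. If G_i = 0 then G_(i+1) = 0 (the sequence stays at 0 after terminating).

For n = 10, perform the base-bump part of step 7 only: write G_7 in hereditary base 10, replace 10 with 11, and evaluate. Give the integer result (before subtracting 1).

G_0 = 10. HB_3(10) = 3^2 + 1. Bump = 17. G_1 = 16.
G_1 = 16. HB_4(16) = 4^2. Bump = 25. G_2 = 24.
G_2 = 24. HB_5(24) = 4·5 + 4. Bump = 28. G_3 = 27.
G_3 = 27. HB_6(27) = 4·6 + 3. Bump = 31. G_4 = 30.
G_4 = 30. HB_7(30) = 4·7 + 2. Bump = 34. G_5 = 33.
G_5 = 33. HB_8(33) = 4·8 + 1. Bump = 37. G_6 = 36.
G_6 = 36. HB_9(36) = 4·9. Bump = 40. G_7 = 39.

42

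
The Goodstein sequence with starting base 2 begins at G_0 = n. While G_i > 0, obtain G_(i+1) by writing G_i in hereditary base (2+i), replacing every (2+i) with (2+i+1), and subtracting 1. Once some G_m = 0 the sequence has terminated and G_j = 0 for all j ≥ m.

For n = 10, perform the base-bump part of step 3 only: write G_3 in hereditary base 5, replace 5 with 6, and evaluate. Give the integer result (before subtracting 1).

279936

G_0=10  [base 2] 2^(2 + 1) + 2  →[2↦3]→  3^(3 + 1) + 3 = 84  −1 ⇒ G_1=83
G_1=83  [base 3] 3^(3 + 1) + 2  →[3↦4]→  4^(4 + 1) + 2 = 1026  −1 ⇒ G_2=1025
G_2=1025  [base 4] 4^(4 + 1) + 1  →[4↦5]→  5^(5 + 1) + 1 = 15626  −1 ⇒ G_3=15625
G_3=15625  [base 5] 5^(5 + 1)  →[5↦6]→  6^(6 + 1) = 279936  −1 ⇒ G_4=279935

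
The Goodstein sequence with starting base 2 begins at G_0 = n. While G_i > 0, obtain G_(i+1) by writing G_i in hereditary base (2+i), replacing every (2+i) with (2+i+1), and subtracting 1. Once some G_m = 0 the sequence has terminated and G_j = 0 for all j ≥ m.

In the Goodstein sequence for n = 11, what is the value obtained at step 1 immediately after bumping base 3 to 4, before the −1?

1028

[0] 11 ≡ 2^(2 + 1) + 2 + 1 (base 2). Lift 3: 85. −1: 84.
[1] 84 ≡ 3^(3 + 1) + 3 (base 3). Lift 4: 1028. −1: 1027.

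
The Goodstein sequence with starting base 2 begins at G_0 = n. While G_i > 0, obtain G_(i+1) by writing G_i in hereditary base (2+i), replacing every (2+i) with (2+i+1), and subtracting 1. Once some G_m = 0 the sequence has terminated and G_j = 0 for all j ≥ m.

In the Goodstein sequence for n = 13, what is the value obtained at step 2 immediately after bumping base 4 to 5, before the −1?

16093

step 0: 13 = 2^(2 + 1) + 2^2 + 1; sub 3 for 2: 3^(3 + 1) + 3^3 + 1; = 109; G_1 = 109−1 = 108
step 1: 108 = 3^(3 + 1) + 3^3; sub 4 for 3: 4^(4 + 1) + 4^4; = 1280; G_2 = 1280−1 = 1279
step 2: 1279 = 4^(4 + 1) + 3·4^3 + 3·4^2 + 3·4 + 3; sub 5 for 4: 5^(5 + 1) + 3·5^3 + 3·5^2 + 3·5 + 3; = 16093; G_3 = 16093−1 = 16092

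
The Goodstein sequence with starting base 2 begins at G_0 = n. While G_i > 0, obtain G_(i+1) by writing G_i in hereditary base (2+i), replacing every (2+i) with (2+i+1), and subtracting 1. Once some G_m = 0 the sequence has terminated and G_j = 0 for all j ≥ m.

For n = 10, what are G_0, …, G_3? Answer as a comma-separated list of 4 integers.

10, 83, 1025, 15625

(0) 10|_2 = 2^(2 + 1) + 2 ↦ 3^(3 + 1) + 3|_3 = 84 ⇒ 83
(1) 83|_3 = 3^(3 + 1) + 2 ↦ 4^(4 + 1) + 2|_4 = 1026 ⇒ 1025
(2) 1025|_4 = 4^(4 + 1) + 1 ↦ 5^(5 + 1) + 1|_5 = 15626 ⇒ 15625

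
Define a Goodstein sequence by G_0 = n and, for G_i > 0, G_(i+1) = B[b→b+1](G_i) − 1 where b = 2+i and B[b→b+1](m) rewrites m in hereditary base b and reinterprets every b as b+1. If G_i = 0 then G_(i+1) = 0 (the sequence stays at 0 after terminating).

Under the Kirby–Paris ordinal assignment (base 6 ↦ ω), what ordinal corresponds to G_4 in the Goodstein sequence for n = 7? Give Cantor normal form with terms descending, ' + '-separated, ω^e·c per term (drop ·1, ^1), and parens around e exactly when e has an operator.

ω^ω + 1

G_0 = 7. HB_2(7) = 2^2 + 2 + 1. Bump = 31. G_1 = 30.
G_1 = 30. HB_3(30) = 3^3 + 3. Bump = 260. G_2 = 259.
G_2 = 259. HB_4(259) = 4^4 + 3. Bump = 3128. G_3 = 3127.
G_3 = 3127. HB_5(3127) = 5^5 + 2. Bump = 46658. G_4 = 46657.
G_4 = 46657. HB_6(46657) = 6^6 + 1. Bump = 823544. G_5 = 823543.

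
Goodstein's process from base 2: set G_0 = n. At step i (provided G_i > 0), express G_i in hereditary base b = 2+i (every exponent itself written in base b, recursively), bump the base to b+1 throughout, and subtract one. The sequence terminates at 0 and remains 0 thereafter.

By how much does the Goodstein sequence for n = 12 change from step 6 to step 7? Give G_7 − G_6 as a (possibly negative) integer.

step 0: 12 = 2^(2 + 1) + 2^2; sub 3 for 2: 3^(3 + 1) + 3^3; = 108; G_1 = 108−1 = 107
step 1: 107 = 3^(3 + 1) + 2·3^2 + 2·3 + 2; sub 4 for 3: 4^(4 + 1) + 2·4^2 + 2·4 + 2; = 1066; G_2 = 1066−1 = 1065
step 2: 1065 = 4^(4 + 1) + 2·4^2 + 2·4 + 1; sub 5 for 4: 5^(5 + 1) + 2·5^2 + 2·5 + 1; = 15686; G_3 = 15686−1 = 15685
step 3: 15685 = 5^(5 + 1) + 2·5^2 + 2·5; sub 6 for 5: 6^(6 + 1) + 2·6^2 + 2·6; = 280020; G_4 = 280020−1 = 280019
step 4: 280019 = 6^(6 + 1) + 2·6^2 + 6 + 5; sub 7 for 6: 7^(7 + 1) + 2·7^2 + 7 + 5; = 5764911; G_5 = 5764911−1 = 5764910
step 5: 5764910 = 7^(7 + 1) + 2·7^2 + 7 + 4; sub 8 for 7: 8^(8 + 1) + 2·8^2 + 8 + 4; = 134217868; G_6 = 134217868−1 = 134217867
step 6: 134217867 = 8^(8 + 1) + 2·8^2 + 8 + 3; sub 9 for 8: 9^(9 + 1) + 2·9^2 + 9 + 3; = 3486784575; G_7 = 3486784575−1 = 3486784574

3352566707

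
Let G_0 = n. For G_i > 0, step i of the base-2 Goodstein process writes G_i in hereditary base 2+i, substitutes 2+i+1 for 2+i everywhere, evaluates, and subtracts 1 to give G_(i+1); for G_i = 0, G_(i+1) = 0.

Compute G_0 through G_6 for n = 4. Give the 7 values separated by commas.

4, 26, 41, 60, 83, 109, 139

4 —HB2→ 2^2 —bump→ 3^3 = 27 —(−1)→ 26
26 —HB3→ 2·3^2 + 2·3 + 2 —bump→ 2·4^2 + 2·4 + 2 = 42 —(−1)→ 41
41 —HB4→ 2·4^2 + 2·4 + 1 —bump→ 2·5^2 + 2·5 + 1 = 61 —(−1)→ 60
60 —HB5→ 2·5^2 + 2·5 —bump→ 2·6^2 + 2·6 = 84 —(−1)→ 83
83 —HB6→ 2·6^2 + 6 + 5 —bump→ 2·7^2 + 7 + 5 = 110 —(−1)→ 109
109 —HB7→ 2·7^2 + 7 + 4 —bump→ 2·8^2 + 8 + 4 = 140 —(−1)→ 139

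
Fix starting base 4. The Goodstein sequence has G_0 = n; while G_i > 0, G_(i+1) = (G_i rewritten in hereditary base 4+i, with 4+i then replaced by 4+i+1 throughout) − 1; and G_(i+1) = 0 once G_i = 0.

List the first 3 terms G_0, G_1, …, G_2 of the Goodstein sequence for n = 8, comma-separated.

8, 9, 9

G_0=8  [base 4] 2·4  →[4↦5]→  2·5 = 10  −1 ⇒ G_1=9
G_1=9  [base 5] 5 + 4  →[5↦6]→  6 + 4 = 10  −1 ⇒ G_2=9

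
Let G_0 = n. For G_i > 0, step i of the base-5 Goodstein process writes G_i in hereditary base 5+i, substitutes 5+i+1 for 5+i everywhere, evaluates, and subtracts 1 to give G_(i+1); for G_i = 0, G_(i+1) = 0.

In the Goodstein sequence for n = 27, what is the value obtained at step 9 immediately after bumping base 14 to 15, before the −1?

base 5: 27 = 5^2 + 2; at 6: 6^2 + 2 = 38; next = 37
base 6: 37 = 6^2 + 1; at 7: 7^2 + 1 = 50; next = 49
base 7: 49 = 7^2; at 8: 8^2 = 64; next = 63
base 8: 63 = 7·8 + 7; at 9: 7·9 + 7 = 70; next = 69
base 9: 69 = 7·9 + 6; at 10: 7·10 + 6 = 76; next = 75
base 10: 75 = 7·10 + 5; at 11: 7·11 + 5 = 82; next = 81
base 11: 81 = 7·11 + 4; at 12: 7·12 + 4 = 88; next = 87
base 12: 87 = 7·12 + 3; at 13: 7·13 + 3 = 94; next = 93
base 13: 93 = 7·13 + 2; at 14: 7·14 + 2 = 100; next = 99

106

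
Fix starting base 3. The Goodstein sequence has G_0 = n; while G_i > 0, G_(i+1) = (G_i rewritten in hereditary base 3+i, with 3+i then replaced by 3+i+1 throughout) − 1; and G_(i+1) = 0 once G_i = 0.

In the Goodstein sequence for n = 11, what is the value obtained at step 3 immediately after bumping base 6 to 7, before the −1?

40

step 0: 11 = 3^2 + 2; sub 4 for 3: 4^2 + 2; = 18; G_1 = 18−1 = 17
step 1: 17 = 4^2 + 1; sub 5 for 4: 5^2 + 1; = 26; G_2 = 26−1 = 25
step 2: 25 = 5^2; sub 6 for 5: 6^2; = 36; G_3 = 36−1 = 35
step 3: 35 = 5·6 + 5; sub 7 for 6: 5·7 + 5; = 40; G_4 = 40−1 = 39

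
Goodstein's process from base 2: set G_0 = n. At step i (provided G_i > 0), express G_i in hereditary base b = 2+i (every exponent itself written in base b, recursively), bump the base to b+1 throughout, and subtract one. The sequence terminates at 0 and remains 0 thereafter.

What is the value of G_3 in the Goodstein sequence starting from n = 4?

60

step 0: 4 = 2^2; sub 3 for 2: 3^3; = 27; G_1 = 27−1 = 26
step 1: 26 = 2·3^2 + 2·3 + 2; sub 4 for 3: 2·4^2 + 2·4 + 2; = 42; G_2 = 42−1 = 41
step 2: 41 = 2·4^2 + 2·4 + 1; sub 5 for 4: 2·5^2 + 2·5 + 1; = 61; G_3 = 61−1 = 60
step 3: 60 = 2·5^2 + 2·5; sub 6 for 5: 2·6^2 + 2·6; = 84; G_4 = 84−1 = 83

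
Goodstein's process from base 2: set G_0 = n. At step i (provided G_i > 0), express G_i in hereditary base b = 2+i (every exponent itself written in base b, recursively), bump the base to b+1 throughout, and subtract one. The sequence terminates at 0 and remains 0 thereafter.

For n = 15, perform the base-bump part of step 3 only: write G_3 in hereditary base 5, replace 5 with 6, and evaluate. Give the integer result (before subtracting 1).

i=0: 15 = 2^(2 + 1) + 2^2 + 2 + 1 (b=2); 2→3: 3^(3 + 1) + 3^3 + 3 + 1 = 112; 112−1 = 111
i=1: 111 = 3^(3 + 1) + 3^3 + 3 (b=3); 3→4: 4^(4 + 1) + 4^4 + 4 = 1284; 1284−1 = 1283
i=2: 1283 = 4^(4 + 1) + 4^4 + 3 (b=4); 4→5: 5^(5 + 1) + 5^5 + 3 = 18753; 18753−1 = 18752
i=3: 18752 = 5^(5 + 1) + 5^5 + 2 (b=5); 5→6: 6^(6 + 1) + 6^6 + 2 = 326594; 326594−1 = 326593

326594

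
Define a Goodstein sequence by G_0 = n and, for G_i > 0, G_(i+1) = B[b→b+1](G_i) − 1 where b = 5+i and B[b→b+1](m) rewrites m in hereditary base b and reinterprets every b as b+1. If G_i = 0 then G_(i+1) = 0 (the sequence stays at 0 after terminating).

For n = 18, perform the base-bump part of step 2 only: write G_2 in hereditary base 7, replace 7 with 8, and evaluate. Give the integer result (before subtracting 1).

(0) 18|_5 = 3·5 + 3 ↦ 3·6 + 3|_6 = 21 ⇒ 20
(1) 20|_6 = 3·6 + 2 ↦ 3·7 + 2|_7 = 23 ⇒ 22
(2) 22|_7 = 3·7 + 1 ↦ 3·8 + 1|_8 = 25 ⇒ 24

25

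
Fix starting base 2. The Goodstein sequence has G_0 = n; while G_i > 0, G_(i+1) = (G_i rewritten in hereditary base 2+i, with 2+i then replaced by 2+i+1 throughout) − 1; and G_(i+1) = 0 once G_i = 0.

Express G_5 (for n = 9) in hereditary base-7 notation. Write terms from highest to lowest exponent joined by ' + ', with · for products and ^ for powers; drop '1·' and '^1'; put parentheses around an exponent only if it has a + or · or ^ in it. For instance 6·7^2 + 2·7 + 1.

[0] 9 ≡ 2^(2 + 1) + 1 (base 2). Lift 3: 82. −1: 81.
[1] 81 ≡ 3^(3 + 1) (base 3). Lift 4: 1024. −1: 1023.
[2] 1023 ≡ 3·4^4 + 3·4^3 + 3·4^2 + 3·4 + 3 (base 4). Lift 5: 9843. −1: 9842.
[3] 9842 ≡ 3·5^5 + 3·5^3 + 3·5^2 + 3·5 + 2 (base 5). Lift 6: 140744. −1: 140743.
[4] 140743 ≡ 3·6^6 + 3·6^3 + 3·6^2 + 3·6 + 1 (base 6). Lift 7: 2471827. −1: 2471826.
[5] 2471826 ≡ 3·7^7 + 3·7^3 + 3·7^2 + 3·7 (base 7). Lift 8: 50333400. −1: 50333399.

3·7^7 + 3·7^3 + 3·7^2 + 3·7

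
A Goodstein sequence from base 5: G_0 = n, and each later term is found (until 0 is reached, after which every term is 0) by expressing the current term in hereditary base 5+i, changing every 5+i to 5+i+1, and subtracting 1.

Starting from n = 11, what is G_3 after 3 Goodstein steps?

13

base 5: 11 = 2·5 + 1; at 6: 2·6 + 1 = 13; next = 12
base 6: 12 = 2·6; at 7: 2·7 = 14; next = 13
base 7: 13 = 7 + 6; at 8: 8 + 6 = 14; next = 13
base 8: 13 = 8 + 5; at 9: 9 + 5 = 14; next = 13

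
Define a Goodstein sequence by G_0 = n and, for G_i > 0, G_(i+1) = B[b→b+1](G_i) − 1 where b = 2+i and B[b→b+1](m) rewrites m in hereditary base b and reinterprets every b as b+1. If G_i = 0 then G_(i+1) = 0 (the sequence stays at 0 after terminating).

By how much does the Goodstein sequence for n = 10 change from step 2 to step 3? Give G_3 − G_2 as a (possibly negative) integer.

14600

G_0 = 10. HB_2(10) = 2^(2 + 1) + 2. Bump = 84. G_1 = 83.
G_1 = 83. HB_3(83) = 3^(3 + 1) + 2. Bump = 1026. G_2 = 1025.
G_2 = 1025. HB_4(1025) = 4^(4 + 1) + 1. Bump = 15626. G_3 = 15625.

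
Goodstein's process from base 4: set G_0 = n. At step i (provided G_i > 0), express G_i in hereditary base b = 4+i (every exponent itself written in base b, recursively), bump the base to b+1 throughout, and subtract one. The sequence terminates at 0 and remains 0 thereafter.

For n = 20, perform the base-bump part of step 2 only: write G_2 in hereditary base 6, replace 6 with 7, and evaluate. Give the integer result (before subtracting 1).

20 —HB4→ 4^2 + 4 —bump→ 5^2 + 5 = 30 —(−1)→ 29
29 —HB5→ 5^2 + 4 —bump→ 6^2 + 4 = 40 —(−1)→ 39
39 —HB6→ 6^2 + 3 —bump→ 7^2 + 3 = 52 —(−1)→ 51

52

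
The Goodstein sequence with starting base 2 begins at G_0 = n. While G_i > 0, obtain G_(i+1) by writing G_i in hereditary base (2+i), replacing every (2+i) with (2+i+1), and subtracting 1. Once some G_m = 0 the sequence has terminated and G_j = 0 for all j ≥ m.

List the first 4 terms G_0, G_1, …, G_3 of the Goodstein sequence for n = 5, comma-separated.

5, 27, 255, 467

(0) 5|_2 = 2^2 + 1 ↦ 3^3 + 1|_3 = 28 ⇒ 27
(1) 27|_3 = 3^3 ↦ 4^4|_4 = 256 ⇒ 255
(2) 255|_4 = 3·4^3 + 3·4^2 + 3·4 + 3 ↦ 3·5^3 + 3·5^2 + 3·5 + 3|_5 = 468 ⇒ 467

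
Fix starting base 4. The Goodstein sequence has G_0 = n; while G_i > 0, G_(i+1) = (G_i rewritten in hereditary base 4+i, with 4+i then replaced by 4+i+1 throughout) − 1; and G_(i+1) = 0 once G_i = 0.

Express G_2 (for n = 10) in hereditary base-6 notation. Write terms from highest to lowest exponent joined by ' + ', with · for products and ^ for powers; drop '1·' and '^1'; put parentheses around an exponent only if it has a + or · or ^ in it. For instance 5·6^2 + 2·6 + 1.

(0) 10|_4 = 2·4 + 2 ↦ 2·5 + 2|_5 = 12 ⇒ 11
(1) 11|_5 = 2·5 + 1 ↦ 2·6 + 1|_6 = 13 ⇒ 12
(2) 12|_6 = 2·6 ↦ 2·7|_7 = 14 ⇒ 13

2·6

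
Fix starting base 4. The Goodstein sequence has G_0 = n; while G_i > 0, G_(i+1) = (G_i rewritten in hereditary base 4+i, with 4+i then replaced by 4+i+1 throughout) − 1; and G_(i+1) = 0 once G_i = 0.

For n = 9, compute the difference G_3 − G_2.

step 0: 9 = 2·4 + 1; sub 5 for 4: 2·5 + 1; = 11; G_1 = 11−1 = 10
step 1: 10 = 2·5; sub 6 for 5: 2·6; = 12; G_2 = 12−1 = 11
step 2: 11 = 6 + 5; sub 7 for 6: 7 + 5; = 12; G_3 = 12−1 = 11

0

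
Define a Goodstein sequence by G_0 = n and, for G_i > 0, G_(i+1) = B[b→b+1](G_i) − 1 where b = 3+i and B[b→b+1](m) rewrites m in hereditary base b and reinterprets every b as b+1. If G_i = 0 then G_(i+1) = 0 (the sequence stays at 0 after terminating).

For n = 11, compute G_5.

i=0: 11 = 3^2 + 2 (b=3); 3→4: 4^2 + 2 = 18; 18−1 = 17
i=1: 17 = 4^2 + 1 (b=4); 4→5: 5^2 + 1 = 26; 26−1 = 25
i=2: 25 = 5^2 (b=5); 5→6: 6^2 = 36; 36−1 = 35
i=3: 35 = 5·6 + 5 (b=6); 6→7: 5·7 + 5 = 40; 40−1 = 39
i=4: 39 = 5·7 + 4 (b=7); 7→8: 5·8 + 4 = 44; 44−1 = 43
i=5: 43 = 5·8 + 3 (b=8); 8→9: 5·9 + 3 = 48; 48−1 = 47

43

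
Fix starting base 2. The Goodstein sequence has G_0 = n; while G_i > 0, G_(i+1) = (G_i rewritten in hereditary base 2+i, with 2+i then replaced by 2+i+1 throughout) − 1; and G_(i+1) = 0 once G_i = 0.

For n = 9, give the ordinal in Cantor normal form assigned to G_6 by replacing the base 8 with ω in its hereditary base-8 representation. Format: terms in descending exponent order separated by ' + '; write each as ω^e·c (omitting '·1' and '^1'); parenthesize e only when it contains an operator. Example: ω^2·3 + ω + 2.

ω^ω·3 + ω^3·3 + ω^2·3 + ω·2 + 7

[0] 9 ≡ 2^(2 + 1) + 1 (base 2). Lift 3: 82. −1: 81.
[1] 81 ≡ 3^(3 + 1) (base 3). Lift 4: 1024. −1: 1023.
[2] 1023 ≡ 3·4^4 + 3·4^3 + 3·4^2 + 3·4 + 3 (base 4). Lift 5: 9843. −1: 9842.
[3] 9842 ≡ 3·5^5 + 3·5^3 + 3·5^2 + 3·5 + 2 (base 5). Lift 6: 140744. −1: 140743.
[4] 140743 ≡ 3·6^6 + 3·6^3 + 3·6^2 + 3·6 + 1 (base 6). Lift 7: 2471827. −1: 2471826.
[5] 2471826 ≡ 3·7^7 + 3·7^3 + 3·7^2 + 3·7 (base 7). Lift 8: 50333400. −1: 50333399.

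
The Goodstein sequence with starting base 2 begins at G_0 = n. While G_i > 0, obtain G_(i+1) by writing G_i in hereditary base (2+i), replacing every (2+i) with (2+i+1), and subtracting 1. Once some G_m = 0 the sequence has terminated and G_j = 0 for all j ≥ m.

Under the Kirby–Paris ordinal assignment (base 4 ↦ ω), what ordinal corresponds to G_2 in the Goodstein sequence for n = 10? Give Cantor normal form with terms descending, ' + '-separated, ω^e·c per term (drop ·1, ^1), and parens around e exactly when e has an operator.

G_0 = 10. HB_2(10) = 2^(2 + 1) + 2. Bump = 84. G_1 = 83.
G_1 = 83. HB_3(83) = 3^(3 + 1) + 2. Bump = 1026. G_2 = 1025.

ω^(ω + 1) + 1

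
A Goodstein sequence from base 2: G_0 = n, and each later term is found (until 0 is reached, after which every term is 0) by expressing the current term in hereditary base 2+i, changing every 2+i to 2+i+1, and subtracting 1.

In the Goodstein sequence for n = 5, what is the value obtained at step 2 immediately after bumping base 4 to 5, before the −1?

468

[0] 5 ≡ 2^2 + 1 (base 2). Lift 3: 28. −1: 27.
[1] 27 ≡ 3^3 (base 3). Lift 4: 256. −1: 255.
[2] 255 ≡ 3·4^3 + 3·4^2 + 3·4 + 3 (base 4). Lift 5: 468. −1: 467.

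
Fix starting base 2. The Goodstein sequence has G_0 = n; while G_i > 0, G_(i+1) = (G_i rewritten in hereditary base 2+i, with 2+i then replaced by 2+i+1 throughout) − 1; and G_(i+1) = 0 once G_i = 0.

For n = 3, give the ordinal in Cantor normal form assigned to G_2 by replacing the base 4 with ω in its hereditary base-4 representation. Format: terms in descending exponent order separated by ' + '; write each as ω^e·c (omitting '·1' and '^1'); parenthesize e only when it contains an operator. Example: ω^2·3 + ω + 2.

base 2: 3 = 2 + 1; at 3: 3 + 1 = 4; next = 3
base 3: 3 = 3; at 4: 4 = 4; next = 3

3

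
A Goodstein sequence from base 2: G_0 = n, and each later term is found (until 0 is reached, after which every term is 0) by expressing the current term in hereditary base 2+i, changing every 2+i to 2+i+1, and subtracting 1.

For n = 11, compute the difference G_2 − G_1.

[0] 11 ≡ 2^(2 + 1) + 2 + 1 (base 2). Lift 3: 85. −1: 84.
[1] 84 ≡ 3^(3 + 1) + 3 (base 3). Lift 4: 1028. −1: 1027.

943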